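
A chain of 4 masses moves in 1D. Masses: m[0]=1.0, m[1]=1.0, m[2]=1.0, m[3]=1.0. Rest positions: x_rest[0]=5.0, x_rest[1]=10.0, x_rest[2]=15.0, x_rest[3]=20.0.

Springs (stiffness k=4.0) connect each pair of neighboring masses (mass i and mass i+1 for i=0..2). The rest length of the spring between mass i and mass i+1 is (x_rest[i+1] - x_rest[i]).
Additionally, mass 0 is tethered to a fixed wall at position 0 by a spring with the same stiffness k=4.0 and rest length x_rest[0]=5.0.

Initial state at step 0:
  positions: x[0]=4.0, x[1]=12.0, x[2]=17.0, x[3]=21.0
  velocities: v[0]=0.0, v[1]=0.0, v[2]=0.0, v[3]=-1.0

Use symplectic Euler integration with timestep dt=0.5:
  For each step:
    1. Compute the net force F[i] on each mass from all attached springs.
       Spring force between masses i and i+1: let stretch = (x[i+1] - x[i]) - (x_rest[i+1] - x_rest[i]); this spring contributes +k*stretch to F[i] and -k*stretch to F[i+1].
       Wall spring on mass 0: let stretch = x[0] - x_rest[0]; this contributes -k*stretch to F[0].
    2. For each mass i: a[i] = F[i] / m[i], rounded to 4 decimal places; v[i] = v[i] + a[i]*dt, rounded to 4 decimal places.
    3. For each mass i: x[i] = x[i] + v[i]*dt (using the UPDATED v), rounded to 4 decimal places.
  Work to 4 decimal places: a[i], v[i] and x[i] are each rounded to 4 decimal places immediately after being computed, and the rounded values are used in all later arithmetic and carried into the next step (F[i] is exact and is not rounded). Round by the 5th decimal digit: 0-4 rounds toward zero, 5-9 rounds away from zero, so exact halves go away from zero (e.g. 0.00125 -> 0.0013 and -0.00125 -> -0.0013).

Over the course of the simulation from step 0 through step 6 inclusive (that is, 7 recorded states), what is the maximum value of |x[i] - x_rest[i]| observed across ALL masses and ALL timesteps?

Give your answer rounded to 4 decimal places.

Answer: 3.5000

Derivation:
Step 0: x=[4.0000 12.0000 17.0000 21.0000] v=[0.0000 0.0000 0.0000 -1.0000]
Step 1: x=[8.0000 9.0000 16.0000 21.5000] v=[8.0000 -6.0000 -2.0000 1.0000]
Step 2: x=[5.0000 12.0000 13.5000 21.5000] v=[-6.0000 6.0000 -5.0000 0.0000]
Step 3: x=[4.0000 9.5000 17.5000 18.5000] v=[-2.0000 -5.0000 8.0000 -6.0000]
Step 4: x=[4.5000 9.5000 14.5000 19.5000] v=[1.0000 0.0000 -6.0000 2.0000]
Step 5: x=[5.5000 9.5000 11.5000 20.5000] v=[2.0000 0.0000 -6.0000 2.0000]
Step 6: x=[5.0000 7.5000 15.5000 17.5000] v=[-1.0000 -4.0000 8.0000 -6.0000]
Max displacement = 3.5000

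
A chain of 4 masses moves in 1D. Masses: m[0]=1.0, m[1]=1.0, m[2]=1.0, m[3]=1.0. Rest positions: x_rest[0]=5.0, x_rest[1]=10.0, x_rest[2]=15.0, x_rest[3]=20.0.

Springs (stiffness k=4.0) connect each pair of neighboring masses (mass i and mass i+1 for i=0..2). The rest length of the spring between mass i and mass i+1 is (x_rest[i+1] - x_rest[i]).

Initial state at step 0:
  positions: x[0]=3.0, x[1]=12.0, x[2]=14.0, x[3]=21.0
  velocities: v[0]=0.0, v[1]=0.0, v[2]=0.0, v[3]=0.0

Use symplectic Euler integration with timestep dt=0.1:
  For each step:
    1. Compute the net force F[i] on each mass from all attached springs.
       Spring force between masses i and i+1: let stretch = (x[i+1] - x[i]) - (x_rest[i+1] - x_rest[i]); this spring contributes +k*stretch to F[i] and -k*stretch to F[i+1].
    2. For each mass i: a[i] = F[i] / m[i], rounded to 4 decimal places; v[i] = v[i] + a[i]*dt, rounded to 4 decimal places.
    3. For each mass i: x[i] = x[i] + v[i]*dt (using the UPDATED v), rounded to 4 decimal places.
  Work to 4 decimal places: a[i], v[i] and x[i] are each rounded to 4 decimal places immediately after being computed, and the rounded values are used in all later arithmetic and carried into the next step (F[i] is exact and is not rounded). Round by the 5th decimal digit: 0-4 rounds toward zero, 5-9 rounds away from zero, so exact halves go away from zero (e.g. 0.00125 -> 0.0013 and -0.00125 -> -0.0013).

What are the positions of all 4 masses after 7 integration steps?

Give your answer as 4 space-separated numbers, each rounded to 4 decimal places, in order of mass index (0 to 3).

Answer: 5.6754 7.8771 16.5884 19.8594

Derivation:
Step 0: x=[3.0000 12.0000 14.0000 21.0000] v=[0.0000 0.0000 0.0000 0.0000]
Step 1: x=[3.1600 11.7200 14.2000 20.9200] v=[1.6000 -2.8000 2.0000 -0.8000]
Step 2: x=[3.4624 11.1968 14.5696 20.7712] v=[3.0240 -5.2320 3.6960 -1.4880]
Step 3: x=[3.8742 10.4991 15.0524 20.5743] v=[4.1178 -6.9766 4.8275 -1.9686]
Step 4: x=[4.3510 9.7186 15.5739 20.3566] v=[4.7678 -7.8052 5.2149 -2.1774]
Step 5: x=[4.8425 8.9576 16.0525 20.1476] v=[4.9148 -7.6101 4.7859 -2.0905]
Step 6: x=[5.2986 8.3158 16.4111 19.9748] v=[4.5608 -6.4182 3.5860 -1.7285]
Step 7: x=[5.6754 7.8771 16.5884 19.8594] v=[3.7677 -4.3870 1.7734 -1.1540]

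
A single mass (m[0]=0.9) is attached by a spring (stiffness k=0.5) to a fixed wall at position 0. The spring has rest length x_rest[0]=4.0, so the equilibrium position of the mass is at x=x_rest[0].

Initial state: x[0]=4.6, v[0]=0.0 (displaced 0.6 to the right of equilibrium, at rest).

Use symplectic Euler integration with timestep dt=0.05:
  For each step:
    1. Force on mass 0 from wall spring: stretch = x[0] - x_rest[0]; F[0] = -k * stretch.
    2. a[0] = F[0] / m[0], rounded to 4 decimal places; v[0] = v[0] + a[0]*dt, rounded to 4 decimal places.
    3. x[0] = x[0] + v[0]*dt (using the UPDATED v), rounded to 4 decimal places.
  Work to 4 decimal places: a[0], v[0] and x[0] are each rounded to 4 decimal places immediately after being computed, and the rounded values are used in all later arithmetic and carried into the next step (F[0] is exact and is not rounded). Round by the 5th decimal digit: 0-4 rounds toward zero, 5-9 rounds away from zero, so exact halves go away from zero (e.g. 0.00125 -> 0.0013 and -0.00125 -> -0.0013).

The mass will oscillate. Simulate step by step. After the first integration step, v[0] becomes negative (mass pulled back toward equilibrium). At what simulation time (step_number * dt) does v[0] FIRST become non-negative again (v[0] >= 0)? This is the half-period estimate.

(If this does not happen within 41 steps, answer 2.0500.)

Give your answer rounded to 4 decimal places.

Answer: 2.0500

Derivation:
Step 0: x=[4.6000] v=[0.0000]
Step 1: x=[4.5992] v=[-0.0167]
Step 2: x=[4.5975] v=[-0.0333]
Step 3: x=[4.5950] v=[-0.0499]
Step 4: x=[4.5917] v=[-0.0664]
Step 5: x=[4.5876] v=[-0.0828]
Step 6: x=[4.5826] v=[-0.0991]
Step 7: x=[4.5768] v=[-0.1153]
Step 8: x=[4.5702] v=[-0.1313]
Step 9: x=[4.5628] v=[-0.1471]
Step 10: x=[4.5547] v=[-0.1627]
Step 11: x=[4.5458] v=[-0.1781]
Step 12: x=[4.5361] v=[-0.1933]
Step 13: x=[4.5257] v=[-0.2082]
Step 14: x=[4.5146] v=[-0.2228]
Step 15: x=[4.5027] v=[-0.2371]
Step 16: x=[4.4901] v=[-0.2511]
Step 17: x=[4.4769] v=[-0.2647]
Step 18: x=[4.4630] v=[-0.2779]
Step 19: x=[4.4485] v=[-0.2908]
Step 20: x=[4.4333] v=[-0.3033]
Step 21: x=[4.4175] v=[-0.3153]
Step 22: x=[4.4012] v=[-0.3269]
Step 23: x=[4.3843] v=[-0.3380]
Step 24: x=[4.3669] v=[-0.3487]
Step 25: x=[4.3490] v=[-0.3589]
Step 26: x=[4.3306] v=[-0.3686]
Step 27: x=[4.3117] v=[-0.3778]
Step 28: x=[4.2924] v=[-0.3865]
Step 29: x=[4.2727] v=[-0.3946]
Step 30: x=[4.2526] v=[-0.4022]
Step 31: x=[4.2321] v=[-0.4092]
Step 32: x=[4.2113] v=[-0.4156]
Step 33: x=[4.1902] v=[-0.4215]
Step 34: x=[4.1689] v=[-0.4268]
Step 35: x=[4.1473] v=[-0.4315]
Step 36: x=[4.1255] v=[-0.4356]
Step 37: x=[4.1035] v=[-0.4391]
Step 38: x=[4.0814] v=[-0.4420]
Step 39: x=[4.0592] v=[-0.4443]
Step 40: x=[4.0369] v=[-0.4459]
Step 41: x=[4.0146] v=[-0.4469]
v[0] did not become non-negative within 41 steps; using fallback time=2.0500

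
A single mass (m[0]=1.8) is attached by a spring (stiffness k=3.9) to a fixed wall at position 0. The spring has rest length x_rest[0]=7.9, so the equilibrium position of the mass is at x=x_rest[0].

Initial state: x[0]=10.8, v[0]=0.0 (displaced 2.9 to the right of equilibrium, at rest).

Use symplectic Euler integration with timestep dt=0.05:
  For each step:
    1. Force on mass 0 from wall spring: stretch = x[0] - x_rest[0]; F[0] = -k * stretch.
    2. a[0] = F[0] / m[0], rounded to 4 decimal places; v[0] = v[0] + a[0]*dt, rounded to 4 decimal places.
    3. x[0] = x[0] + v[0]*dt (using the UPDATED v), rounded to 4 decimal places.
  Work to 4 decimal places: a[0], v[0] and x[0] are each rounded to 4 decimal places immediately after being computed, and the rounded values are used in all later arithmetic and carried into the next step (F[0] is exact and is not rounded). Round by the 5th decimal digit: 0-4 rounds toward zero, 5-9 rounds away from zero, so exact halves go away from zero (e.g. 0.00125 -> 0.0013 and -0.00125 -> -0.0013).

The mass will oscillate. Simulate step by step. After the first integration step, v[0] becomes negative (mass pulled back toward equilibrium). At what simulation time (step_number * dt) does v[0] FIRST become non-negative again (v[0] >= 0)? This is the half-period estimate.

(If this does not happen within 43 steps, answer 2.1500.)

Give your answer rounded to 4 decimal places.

Answer: 2.1500

Derivation:
Step 0: x=[10.8000] v=[0.0000]
Step 1: x=[10.7843] v=[-0.3142]
Step 2: x=[10.7530] v=[-0.6267]
Step 3: x=[10.7062] v=[-0.9358]
Step 4: x=[10.6442] v=[-1.2398]
Step 5: x=[10.5673] v=[-1.5371]
Step 6: x=[10.4760] v=[-1.8261]
Step 7: x=[10.3707] v=[-2.1052]
Step 8: x=[10.2521] v=[-2.3729]
Step 9: x=[10.1207] v=[-2.6277]
Step 10: x=[9.9773] v=[-2.8683]
Step 11: x=[9.8226] v=[-3.0933]
Step 12: x=[9.6575] v=[-3.3016]
Step 13: x=[9.4829] v=[-3.4920]
Step 14: x=[9.2997] v=[-3.6635]
Step 15: x=[9.1089] v=[-3.8151]
Step 16: x=[8.9116] v=[-3.9461]
Step 17: x=[8.7088] v=[-4.0557]
Step 18: x=[8.5016] v=[-4.1433]
Step 19: x=[8.2912] v=[-4.2085]
Step 20: x=[8.0787] v=[-4.2509]
Step 21: x=[7.8652] v=[-4.2703]
Step 22: x=[7.6519] v=[-4.2665]
Step 23: x=[7.4399] v=[-4.2396]
Step 24: x=[7.2304] v=[-4.1898]
Step 25: x=[7.0245] v=[-4.1173]
Step 26: x=[6.8234] v=[-4.0225]
Step 27: x=[6.6281] v=[-3.9059]
Step 28: x=[6.4397] v=[-3.7681]
Step 29: x=[6.2592] v=[-3.6099]
Step 30: x=[6.0876] v=[-3.4321]
Step 31: x=[5.9258] v=[-3.2358]
Step 32: x=[5.7747] v=[-3.0219]
Step 33: x=[5.6351] v=[-2.7917]
Step 34: x=[5.5078] v=[-2.5463]
Step 35: x=[5.3934] v=[-2.2871]
Step 36: x=[5.2926] v=[-2.0156]
Step 37: x=[5.2059] v=[-1.7331]
Step 38: x=[5.1338] v=[-1.4412]
Step 39: x=[5.0767] v=[-1.1415]
Step 40: x=[5.0349] v=[-0.8356]
Step 41: x=[5.0086] v=[-0.5252]
Step 42: x=[4.9980] v=[-0.2120]
Step 43: x=[5.0031] v=[0.1024]
First v>=0 after going negative at step 43, time=2.1500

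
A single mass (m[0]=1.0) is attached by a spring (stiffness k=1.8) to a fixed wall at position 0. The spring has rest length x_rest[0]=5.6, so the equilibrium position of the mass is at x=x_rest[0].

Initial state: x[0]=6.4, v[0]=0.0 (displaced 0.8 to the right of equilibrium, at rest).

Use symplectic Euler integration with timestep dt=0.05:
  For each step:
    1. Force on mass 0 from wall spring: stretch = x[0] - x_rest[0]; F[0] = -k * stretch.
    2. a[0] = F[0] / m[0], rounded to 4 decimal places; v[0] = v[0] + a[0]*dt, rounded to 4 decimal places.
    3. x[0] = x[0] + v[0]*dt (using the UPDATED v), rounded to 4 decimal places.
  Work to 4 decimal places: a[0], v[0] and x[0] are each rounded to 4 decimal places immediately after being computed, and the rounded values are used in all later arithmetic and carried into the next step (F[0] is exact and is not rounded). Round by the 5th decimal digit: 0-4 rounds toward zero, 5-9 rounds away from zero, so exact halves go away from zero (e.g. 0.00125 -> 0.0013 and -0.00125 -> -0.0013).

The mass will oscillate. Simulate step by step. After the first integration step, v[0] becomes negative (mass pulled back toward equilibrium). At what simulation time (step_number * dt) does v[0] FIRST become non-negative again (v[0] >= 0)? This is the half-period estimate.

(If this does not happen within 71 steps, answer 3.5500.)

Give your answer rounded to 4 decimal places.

Answer: 2.3500

Derivation:
Step 0: x=[6.4000] v=[0.0000]
Step 1: x=[6.3964] v=[-0.0720]
Step 2: x=[6.3892] v=[-0.1437]
Step 3: x=[6.3785] v=[-0.2147]
Step 4: x=[6.3643] v=[-0.2848]
Step 5: x=[6.3466] v=[-0.3536]
Step 6: x=[6.3256] v=[-0.4208]
Step 7: x=[6.3013] v=[-0.4861]
Step 8: x=[6.2738] v=[-0.5492]
Step 9: x=[6.2433] v=[-0.6098]
Step 10: x=[6.2099] v=[-0.6677]
Step 11: x=[6.1738] v=[-0.7226]
Step 12: x=[6.1351] v=[-0.7742]
Step 13: x=[6.0940] v=[-0.8224]
Step 14: x=[6.0507] v=[-0.8669]
Step 15: x=[6.0053] v=[-0.9075]
Step 16: x=[5.9581] v=[-0.9440]
Step 17: x=[5.9093] v=[-0.9762]
Step 18: x=[5.8591] v=[-1.0040]
Step 19: x=[5.8077] v=[-1.0273]
Step 20: x=[5.7554] v=[-1.0460]
Step 21: x=[5.7024] v=[-1.0600]
Step 22: x=[5.6489] v=[-1.0692]
Step 23: x=[5.5952] v=[-1.0736]
Step 24: x=[5.5415] v=[-1.0732]
Step 25: x=[5.4881] v=[-1.0679]
Step 26: x=[5.4352] v=[-1.0578]
Step 27: x=[5.3831] v=[-1.0430]
Step 28: x=[5.3319] v=[-1.0235]
Step 29: x=[5.2819] v=[-0.9994]
Step 30: x=[5.2334] v=[-0.9708]
Step 31: x=[5.1865] v=[-0.9378]
Step 32: x=[5.1415] v=[-0.9006]
Step 33: x=[5.0985] v=[-0.8593]
Step 34: x=[5.0578] v=[-0.8142]
Step 35: x=[5.0195] v=[-0.7654]
Step 36: x=[4.9838] v=[-0.7132]
Step 37: x=[4.9509] v=[-0.6577]
Step 38: x=[4.9209] v=[-0.5993]
Step 39: x=[4.8940] v=[-0.5382]
Step 40: x=[4.8703] v=[-0.4747]
Step 41: x=[4.8499] v=[-0.4090]
Step 42: x=[4.8328] v=[-0.3415]
Step 43: x=[4.8192] v=[-0.2725]
Step 44: x=[4.8091] v=[-0.2022]
Step 45: x=[4.8026] v=[-0.1310]
Step 46: x=[4.7996] v=[-0.0592]
Step 47: x=[4.8002] v=[0.0128]
First v>=0 after going negative at step 47, time=2.3500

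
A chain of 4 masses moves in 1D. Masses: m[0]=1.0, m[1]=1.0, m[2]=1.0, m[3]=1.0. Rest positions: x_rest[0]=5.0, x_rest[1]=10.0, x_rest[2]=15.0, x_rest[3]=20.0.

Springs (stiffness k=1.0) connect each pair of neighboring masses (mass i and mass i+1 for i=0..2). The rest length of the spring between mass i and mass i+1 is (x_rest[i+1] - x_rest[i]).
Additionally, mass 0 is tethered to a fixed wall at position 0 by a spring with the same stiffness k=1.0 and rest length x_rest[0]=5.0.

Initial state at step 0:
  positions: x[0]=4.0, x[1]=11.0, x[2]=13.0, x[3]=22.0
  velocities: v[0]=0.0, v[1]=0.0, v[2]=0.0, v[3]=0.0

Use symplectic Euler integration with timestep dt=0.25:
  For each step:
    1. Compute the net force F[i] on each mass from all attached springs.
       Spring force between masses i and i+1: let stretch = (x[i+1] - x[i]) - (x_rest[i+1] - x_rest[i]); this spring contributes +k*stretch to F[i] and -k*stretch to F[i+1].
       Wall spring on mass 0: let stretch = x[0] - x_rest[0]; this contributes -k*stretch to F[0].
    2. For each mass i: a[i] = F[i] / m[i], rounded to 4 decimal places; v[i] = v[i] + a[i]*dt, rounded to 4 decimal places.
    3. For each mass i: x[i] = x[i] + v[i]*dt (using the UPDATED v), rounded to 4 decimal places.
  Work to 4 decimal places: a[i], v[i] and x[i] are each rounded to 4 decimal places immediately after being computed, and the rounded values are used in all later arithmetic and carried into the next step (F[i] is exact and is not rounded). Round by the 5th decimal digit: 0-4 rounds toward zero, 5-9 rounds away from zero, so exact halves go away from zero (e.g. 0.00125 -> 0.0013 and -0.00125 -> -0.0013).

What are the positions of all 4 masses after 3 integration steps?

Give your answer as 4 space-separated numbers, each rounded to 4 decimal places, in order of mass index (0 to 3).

Step 0: x=[4.0000 11.0000 13.0000 22.0000] v=[0.0000 0.0000 0.0000 0.0000]
Step 1: x=[4.1875 10.6875 13.4375 21.7500] v=[0.7500 -1.2500 1.7500 -1.0000]
Step 2: x=[4.5195 10.1406 14.2227 21.2930] v=[1.3281 -2.1875 3.1406 -1.8281]
Step 3: x=[4.9204 9.4975 15.1946 20.7066] v=[1.6035 -2.5723 3.8877 -2.3457]

Answer: 4.9204 9.4975 15.1946 20.7066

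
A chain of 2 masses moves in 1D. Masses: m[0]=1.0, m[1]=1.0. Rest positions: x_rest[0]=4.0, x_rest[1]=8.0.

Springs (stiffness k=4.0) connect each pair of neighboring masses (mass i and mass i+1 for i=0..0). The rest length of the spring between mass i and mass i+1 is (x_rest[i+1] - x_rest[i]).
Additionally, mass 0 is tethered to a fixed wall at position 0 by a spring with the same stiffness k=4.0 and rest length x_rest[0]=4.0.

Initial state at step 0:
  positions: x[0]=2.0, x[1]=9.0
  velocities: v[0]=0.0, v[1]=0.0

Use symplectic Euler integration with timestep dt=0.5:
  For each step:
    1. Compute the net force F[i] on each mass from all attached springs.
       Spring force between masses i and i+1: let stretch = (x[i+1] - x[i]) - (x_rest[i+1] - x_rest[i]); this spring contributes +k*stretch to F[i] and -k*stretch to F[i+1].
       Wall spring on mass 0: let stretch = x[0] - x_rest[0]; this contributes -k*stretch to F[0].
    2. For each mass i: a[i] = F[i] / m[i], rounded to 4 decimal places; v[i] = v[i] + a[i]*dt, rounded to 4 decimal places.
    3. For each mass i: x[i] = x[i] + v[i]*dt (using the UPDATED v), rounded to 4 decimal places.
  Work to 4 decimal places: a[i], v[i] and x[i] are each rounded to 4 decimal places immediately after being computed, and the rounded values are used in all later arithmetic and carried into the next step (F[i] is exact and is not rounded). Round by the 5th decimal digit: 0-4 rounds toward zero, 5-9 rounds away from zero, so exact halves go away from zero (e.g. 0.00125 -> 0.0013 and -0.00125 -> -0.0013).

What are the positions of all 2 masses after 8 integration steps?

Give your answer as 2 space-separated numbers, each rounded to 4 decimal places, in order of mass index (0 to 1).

Answer: 7.0000 6.0000

Derivation:
Step 0: x=[2.0000 9.0000] v=[0.0000 0.0000]
Step 1: x=[7.0000 6.0000] v=[10.0000 -6.0000]
Step 2: x=[4.0000 8.0000] v=[-6.0000 4.0000]
Step 3: x=[1.0000 10.0000] v=[-6.0000 4.0000]
Step 4: x=[6.0000 7.0000] v=[10.0000 -6.0000]
Step 5: x=[6.0000 7.0000] v=[0.0000 0.0000]
Step 6: x=[1.0000 10.0000] v=[-10.0000 6.0000]
Step 7: x=[4.0000 8.0000] v=[6.0000 -4.0000]
Step 8: x=[7.0000 6.0000] v=[6.0000 -4.0000]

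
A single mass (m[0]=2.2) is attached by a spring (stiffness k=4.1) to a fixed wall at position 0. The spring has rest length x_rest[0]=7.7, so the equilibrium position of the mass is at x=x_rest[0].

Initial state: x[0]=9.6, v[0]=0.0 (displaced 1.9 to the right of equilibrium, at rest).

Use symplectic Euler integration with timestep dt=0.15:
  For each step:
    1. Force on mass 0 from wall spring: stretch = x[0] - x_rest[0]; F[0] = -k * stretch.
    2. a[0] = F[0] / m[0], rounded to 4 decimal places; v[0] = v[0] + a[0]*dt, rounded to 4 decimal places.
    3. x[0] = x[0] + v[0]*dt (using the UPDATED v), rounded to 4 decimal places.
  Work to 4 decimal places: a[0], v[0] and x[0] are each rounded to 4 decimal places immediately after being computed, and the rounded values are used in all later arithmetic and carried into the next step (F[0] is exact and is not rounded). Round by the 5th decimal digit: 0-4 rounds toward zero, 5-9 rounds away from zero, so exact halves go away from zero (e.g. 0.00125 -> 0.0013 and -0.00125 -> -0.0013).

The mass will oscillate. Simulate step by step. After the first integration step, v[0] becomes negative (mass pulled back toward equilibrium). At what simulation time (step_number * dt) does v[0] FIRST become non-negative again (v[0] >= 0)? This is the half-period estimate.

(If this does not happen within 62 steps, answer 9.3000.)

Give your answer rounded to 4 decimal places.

Step 0: x=[9.6000] v=[0.0000]
Step 1: x=[9.5203] v=[-0.5311]
Step 2: x=[9.3643] v=[-1.0400]
Step 3: x=[9.1385] v=[-1.5053]
Step 4: x=[8.8524] v=[-1.9074]
Step 5: x=[8.5180] v=[-2.2296]
Step 6: x=[8.1493] v=[-2.4583]
Step 7: x=[7.7617] v=[-2.5839]
Step 8: x=[7.3715] v=[-2.6012]
Step 9: x=[6.9951] v=[-2.5094]
Step 10: x=[6.6483] v=[-2.3123]
Step 11: x=[6.3456] v=[-2.0183]
Step 12: x=[6.0996] v=[-1.6397]
Step 13: x=[5.9208] v=[-1.1923]
Step 14: x=[5.8166] v=[-0.6949]
Step 15: x=[5.7913] v=[-0.1684]
Step 16: x=[5.8461] v=[0.3652]
First v>=0 after going negative at step 16, time=2.4000

Answer: 2.4000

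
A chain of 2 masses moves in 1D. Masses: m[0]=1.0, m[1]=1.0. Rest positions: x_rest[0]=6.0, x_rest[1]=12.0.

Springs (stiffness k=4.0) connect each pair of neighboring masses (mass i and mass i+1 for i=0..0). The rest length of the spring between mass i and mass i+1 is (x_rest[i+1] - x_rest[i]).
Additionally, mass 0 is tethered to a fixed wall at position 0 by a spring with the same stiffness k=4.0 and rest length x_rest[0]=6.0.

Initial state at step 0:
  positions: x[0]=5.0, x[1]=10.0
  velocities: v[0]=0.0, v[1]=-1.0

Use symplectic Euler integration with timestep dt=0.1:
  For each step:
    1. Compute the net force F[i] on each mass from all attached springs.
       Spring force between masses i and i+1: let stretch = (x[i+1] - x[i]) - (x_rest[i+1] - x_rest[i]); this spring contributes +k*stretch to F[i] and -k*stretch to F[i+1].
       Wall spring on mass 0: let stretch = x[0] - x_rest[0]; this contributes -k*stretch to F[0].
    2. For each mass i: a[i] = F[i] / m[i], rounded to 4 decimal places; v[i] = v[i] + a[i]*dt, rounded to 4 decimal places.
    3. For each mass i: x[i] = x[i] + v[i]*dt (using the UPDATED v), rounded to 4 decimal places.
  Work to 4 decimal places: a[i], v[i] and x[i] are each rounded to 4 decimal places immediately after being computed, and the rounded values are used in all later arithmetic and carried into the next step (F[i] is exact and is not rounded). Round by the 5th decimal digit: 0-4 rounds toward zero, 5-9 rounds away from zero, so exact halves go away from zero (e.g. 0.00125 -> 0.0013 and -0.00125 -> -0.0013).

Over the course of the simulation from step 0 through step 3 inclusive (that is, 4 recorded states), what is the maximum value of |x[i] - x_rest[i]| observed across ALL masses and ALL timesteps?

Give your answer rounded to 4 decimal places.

Answer: 2.0776

Derivation:
Step 0: x=[5.0000 10.0000] v=[0.0000 -1.0000]
Step 1: x=[5.0000 9.9400] v=[0.0000 -0.6000]
Step 2: x=[4.9976 9.9224] v=[-0.0240 -0.1760]
Step 3: x=[4.9923 9.9478] v=[-0.0531 0.2541]
Max displacement = 2.0776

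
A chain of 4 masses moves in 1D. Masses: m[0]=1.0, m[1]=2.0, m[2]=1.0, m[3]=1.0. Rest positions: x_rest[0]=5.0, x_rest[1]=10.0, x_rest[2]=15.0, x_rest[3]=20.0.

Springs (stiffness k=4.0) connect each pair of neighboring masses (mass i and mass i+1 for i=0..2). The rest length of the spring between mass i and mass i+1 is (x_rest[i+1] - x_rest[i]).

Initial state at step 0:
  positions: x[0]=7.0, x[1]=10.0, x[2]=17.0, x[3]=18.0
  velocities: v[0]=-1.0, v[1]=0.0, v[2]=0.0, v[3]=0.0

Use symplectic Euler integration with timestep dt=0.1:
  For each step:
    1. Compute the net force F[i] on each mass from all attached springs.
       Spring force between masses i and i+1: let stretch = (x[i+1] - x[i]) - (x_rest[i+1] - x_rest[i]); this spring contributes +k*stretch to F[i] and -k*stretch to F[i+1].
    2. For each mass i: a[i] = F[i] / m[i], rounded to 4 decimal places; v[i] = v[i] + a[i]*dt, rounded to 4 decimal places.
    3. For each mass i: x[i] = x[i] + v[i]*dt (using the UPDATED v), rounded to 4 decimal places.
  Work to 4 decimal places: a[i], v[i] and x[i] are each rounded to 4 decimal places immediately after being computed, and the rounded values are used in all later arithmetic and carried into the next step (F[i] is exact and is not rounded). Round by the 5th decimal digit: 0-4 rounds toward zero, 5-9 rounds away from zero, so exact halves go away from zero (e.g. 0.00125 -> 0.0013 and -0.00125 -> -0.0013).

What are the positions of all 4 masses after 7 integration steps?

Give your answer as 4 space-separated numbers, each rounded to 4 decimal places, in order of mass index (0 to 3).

Step 0: x=[7.0000 10.0000 17.0000 18.0000] v=[-1.0000 0.0000 0.0000 0.0000]
Step 1: x=[6.8200 10.0800 16.7600 18.1600] v=[-1.8000 0.8000 -2.4000 1.6000]
Step 2: x=[6.5704 10.2284 16.3088 18.4640] v=[-2.4960 1.4840 -4.5120 3.0400]
Step 3: x=[6.2671 10.4253 15.7006 18.8818] v=[-3.0328 1.9685 -6.0821 4.1779]
Step 4: x=[5.9302 10.6445 15.0086 19.3723] v=[-3.3695 2.1919 -6.9197 4.9054]
Step 5: x=[5.5818 10.8567 14.3166 19.8883] v=[-3.4838 2.1219 -6.9199 5.1599]
Step 6: x=[5.2444 11.0326 13.7091 20.3814] v=[-3.3738 1.7589 -6.0752 4.9312]
Step 7: x=[4.9386 11.1463 13.2614 20.8076] v=[-3.0585 1.1366 -4.4769 4.2623]

Answer: 4.9386 11.1463 13.2614 20.8076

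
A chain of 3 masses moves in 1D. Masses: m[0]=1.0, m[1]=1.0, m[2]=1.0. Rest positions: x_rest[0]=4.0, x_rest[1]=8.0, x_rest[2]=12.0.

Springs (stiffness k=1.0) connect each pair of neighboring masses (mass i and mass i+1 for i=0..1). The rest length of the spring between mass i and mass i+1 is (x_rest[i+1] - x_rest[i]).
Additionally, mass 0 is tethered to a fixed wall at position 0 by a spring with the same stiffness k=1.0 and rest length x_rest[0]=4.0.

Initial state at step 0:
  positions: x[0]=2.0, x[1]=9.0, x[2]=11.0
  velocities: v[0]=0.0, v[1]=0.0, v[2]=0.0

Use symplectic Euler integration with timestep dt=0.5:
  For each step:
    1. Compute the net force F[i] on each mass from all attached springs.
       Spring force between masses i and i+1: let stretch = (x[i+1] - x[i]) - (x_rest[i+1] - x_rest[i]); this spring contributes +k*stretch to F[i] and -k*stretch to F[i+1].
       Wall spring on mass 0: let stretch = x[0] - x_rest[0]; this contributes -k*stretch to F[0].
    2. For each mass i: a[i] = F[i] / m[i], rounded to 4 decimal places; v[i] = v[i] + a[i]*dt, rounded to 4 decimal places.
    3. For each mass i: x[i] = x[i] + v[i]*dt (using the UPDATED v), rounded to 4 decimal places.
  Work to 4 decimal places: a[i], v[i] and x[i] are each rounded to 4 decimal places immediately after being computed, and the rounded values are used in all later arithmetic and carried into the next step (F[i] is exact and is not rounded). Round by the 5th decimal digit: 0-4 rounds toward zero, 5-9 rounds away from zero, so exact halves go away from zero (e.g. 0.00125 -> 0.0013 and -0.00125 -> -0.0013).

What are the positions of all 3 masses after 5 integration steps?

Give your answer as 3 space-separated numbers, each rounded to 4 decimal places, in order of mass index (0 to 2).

Step 0: x=[2.0000 9.0000 11.0000] v=[0.0000 0.0000 0.0000]
Step 1: x=[3.2500 7.7500 11.5000] v=[2.5000 -2.5000 1.0000]
Step 2: x=[4.8125 6.3125 12.0625] v=[3.1250 -2.8750 1.1250]
Step 3: x=[5.5469 5.9375 12.1875] v=[1.4688 -0.7500 0.2500]
Step 4: x=[4.9922 7.0274 11.7500] v=[-1.1094 2.1797 -0.8750]
Step 5: x=[3.6983 8.7891 11.1319] v=[-2.5879 3.5234 -1.2363]

Answer: 3.6983 8.7891 11.1319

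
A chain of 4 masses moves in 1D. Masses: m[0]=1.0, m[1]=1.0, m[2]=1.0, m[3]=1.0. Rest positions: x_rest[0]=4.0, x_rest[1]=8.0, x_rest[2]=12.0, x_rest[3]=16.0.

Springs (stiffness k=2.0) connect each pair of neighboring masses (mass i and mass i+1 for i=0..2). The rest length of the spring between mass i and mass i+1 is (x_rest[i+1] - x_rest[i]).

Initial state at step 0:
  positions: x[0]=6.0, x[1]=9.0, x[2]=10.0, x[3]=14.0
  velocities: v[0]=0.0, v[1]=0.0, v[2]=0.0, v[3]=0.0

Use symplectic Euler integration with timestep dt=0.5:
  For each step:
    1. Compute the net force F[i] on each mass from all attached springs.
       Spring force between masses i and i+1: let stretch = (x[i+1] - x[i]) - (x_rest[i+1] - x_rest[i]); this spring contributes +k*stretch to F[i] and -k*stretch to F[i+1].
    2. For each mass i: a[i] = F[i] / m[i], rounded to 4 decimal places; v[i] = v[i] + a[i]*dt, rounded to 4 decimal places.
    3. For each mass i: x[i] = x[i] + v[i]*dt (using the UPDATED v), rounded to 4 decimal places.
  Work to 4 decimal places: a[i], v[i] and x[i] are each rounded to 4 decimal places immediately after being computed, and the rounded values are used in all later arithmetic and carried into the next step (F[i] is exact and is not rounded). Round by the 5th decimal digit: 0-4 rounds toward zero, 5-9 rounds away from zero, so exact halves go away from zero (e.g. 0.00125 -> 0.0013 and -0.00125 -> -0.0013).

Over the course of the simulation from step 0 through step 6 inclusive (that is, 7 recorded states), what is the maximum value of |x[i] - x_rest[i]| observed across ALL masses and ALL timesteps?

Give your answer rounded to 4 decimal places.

Step 0: x=[6.0000 9.0000 10.0000 14.0000] v=[0.0000 0.0000 0.0000 0.0000]
Step 1: x=[5.5000 8.0000 11.5000 14.0000] v=[-1.0000 -2.0000 3.0000 0.0000]
Step 2: x=[4.2500 7.5000 12.5000 14.7500] v=[-2.5000 -1.0000 2.0000 1.5000]
Step 3: x=[2.6250 7.8750 12.1250 16.3750] v=[-3.2500 0.7500 -0.7500 3.2500]
Step 4: x=[1.6250 7.7500 11.7500 17.8750] v=[-2.0000 -0.2500 -0.7500 3.0000]
Step 5: x=[1.6875 6.5625 12.4375 18.3125] v=[0.1250 -2.3750 1.3750 0.8750]
Step 6: x=[2.1875 5.8750 13.1250 17.8125] v=[1.0000 -1.3750 1.3750 -1.0000]
Max displacement = 2.3750

Answer: 2.3750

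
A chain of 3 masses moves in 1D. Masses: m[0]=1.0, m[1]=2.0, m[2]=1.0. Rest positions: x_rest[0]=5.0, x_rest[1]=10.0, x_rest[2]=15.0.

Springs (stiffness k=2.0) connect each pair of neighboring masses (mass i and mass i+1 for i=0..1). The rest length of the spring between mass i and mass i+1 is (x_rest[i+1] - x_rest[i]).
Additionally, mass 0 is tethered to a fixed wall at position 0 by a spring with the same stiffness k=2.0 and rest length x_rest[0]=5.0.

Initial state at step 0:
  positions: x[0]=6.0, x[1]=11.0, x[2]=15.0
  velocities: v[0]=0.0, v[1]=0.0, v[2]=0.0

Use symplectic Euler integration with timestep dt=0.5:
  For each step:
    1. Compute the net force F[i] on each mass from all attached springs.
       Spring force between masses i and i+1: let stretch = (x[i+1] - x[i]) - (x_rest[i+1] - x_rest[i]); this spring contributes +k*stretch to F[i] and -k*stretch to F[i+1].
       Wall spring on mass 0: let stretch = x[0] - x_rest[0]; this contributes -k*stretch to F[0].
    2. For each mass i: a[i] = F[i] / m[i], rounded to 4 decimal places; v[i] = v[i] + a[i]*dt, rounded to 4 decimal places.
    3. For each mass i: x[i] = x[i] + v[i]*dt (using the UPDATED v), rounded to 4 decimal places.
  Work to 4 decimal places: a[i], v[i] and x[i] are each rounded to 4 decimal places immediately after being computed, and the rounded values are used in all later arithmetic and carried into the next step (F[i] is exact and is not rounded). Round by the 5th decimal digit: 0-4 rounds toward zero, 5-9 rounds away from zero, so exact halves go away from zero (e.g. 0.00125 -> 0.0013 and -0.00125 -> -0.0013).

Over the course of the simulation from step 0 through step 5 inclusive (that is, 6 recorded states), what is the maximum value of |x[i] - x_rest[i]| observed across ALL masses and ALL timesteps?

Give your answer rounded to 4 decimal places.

Step 0: x=[6.0000 11.0000 15.0000] v=[0.0000 0.0000 0.0000]
Step 1: x=[5.5000 10.7500 15.5000] v=[-1.0000 -0.5000 1.0000]
Step 2: x=[4.8750 10.3750 16.1250] v=[-1.2500 -0.7500 1.2500]
Step 3: x=[4.5625 10.0625 16.3750] v=[-0.6250 -0.6250 0.5000]
Step 4: x=[4.7188 9.9531 15.9688] v=[0.3125 -0.2188 -0.8125]
Step 5: x=[5.1328 10.0391 15.0547] v=[0.8280 0.1719 -1.8282]
Max displacement = 1.3750

Answer: 1.3750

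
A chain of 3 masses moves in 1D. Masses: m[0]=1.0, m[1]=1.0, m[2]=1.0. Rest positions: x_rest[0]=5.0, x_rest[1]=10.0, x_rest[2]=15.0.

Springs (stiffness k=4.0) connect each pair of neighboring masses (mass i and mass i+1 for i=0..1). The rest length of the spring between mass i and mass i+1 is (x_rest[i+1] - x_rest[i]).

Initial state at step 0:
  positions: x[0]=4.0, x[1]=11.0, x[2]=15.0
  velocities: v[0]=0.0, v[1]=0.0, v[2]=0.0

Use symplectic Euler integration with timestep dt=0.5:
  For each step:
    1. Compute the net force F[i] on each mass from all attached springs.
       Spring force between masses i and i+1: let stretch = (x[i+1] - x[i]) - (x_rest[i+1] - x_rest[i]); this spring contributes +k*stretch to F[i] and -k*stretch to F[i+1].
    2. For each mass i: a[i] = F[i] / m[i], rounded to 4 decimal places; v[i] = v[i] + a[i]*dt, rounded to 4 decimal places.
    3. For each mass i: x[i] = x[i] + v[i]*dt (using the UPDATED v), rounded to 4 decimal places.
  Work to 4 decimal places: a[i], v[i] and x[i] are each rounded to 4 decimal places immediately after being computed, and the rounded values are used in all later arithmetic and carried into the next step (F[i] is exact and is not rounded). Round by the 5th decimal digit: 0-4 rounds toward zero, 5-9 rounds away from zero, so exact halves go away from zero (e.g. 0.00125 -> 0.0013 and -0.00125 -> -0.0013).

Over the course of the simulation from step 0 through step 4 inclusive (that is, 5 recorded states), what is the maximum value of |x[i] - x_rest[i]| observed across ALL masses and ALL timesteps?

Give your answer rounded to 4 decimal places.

Step 0: x=[4.0000 11.0000 15.0000] v=[0.0000 0.0000 0.0000]
Step 1: x=[6.0000 8.0000 16.0000] v=[4.0000 -6.0000 2.0000]
Step 2: x=[5.0000 11.0000 14.0000] v=[-2.0000 6.0000 -4.0000]
Step 3: x=[5.0000 11.0000 14.0000] v=[0.0000 0.0000 0.0000]
Step 4: x=[6.0000 8.0000 16.0000] v=[2.0000 -6.0000 4.0000]
Max displacement = 2.0000

Answer: 2.0000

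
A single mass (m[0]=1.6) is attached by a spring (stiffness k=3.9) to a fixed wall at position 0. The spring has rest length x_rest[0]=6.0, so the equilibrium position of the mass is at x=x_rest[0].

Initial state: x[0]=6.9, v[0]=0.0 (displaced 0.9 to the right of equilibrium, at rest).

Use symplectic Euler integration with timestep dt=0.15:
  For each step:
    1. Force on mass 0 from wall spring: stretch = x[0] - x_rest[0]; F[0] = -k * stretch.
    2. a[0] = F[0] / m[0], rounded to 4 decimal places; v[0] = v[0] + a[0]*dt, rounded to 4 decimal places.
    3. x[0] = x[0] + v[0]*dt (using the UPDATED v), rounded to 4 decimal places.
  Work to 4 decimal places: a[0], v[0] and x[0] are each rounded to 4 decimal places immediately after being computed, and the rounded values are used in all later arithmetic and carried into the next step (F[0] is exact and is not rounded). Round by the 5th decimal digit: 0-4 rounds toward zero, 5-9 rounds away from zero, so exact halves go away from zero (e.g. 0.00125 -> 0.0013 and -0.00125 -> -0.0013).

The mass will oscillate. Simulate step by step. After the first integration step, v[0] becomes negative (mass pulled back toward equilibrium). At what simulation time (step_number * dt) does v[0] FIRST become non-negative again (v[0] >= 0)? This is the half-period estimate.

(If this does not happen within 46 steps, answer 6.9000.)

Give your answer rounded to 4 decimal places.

Answer: 2.1000

Derivation:
Step 0: x=[6.9000] v=[0.0000]
Step 1: x=[6.8506] v=[-0.3291]
Step 2: x=[6.7546] v=[-0.6401]
Step 3: x=[6.6172] v=[-0.9160]
Step 4: x=[6.4459] v=[-1.1417]
Step 5: x=[6.2502] v=[-1.3047]
Step 6: x=[6.0408] v=[-1.3962]
Step 7: x=[5.8291] v=[-1.4111]
Step 8: x=[5.6268] v=[-1.3486]
Step 9: x=[5.4450] v=[-1.2121]
Step 10: x=[5.2936] v=[-1.0092]
Step 11: x=[5.1810] v=[-0.7509]
Step 12: x=[5.1133] v=[-0.4515]
Step 13: x=[5.0942] v=[-0.1273]
Step 14: x=[5.1248] v=[0.2039]
First v>=0 after going negative at step 14, time=2.1000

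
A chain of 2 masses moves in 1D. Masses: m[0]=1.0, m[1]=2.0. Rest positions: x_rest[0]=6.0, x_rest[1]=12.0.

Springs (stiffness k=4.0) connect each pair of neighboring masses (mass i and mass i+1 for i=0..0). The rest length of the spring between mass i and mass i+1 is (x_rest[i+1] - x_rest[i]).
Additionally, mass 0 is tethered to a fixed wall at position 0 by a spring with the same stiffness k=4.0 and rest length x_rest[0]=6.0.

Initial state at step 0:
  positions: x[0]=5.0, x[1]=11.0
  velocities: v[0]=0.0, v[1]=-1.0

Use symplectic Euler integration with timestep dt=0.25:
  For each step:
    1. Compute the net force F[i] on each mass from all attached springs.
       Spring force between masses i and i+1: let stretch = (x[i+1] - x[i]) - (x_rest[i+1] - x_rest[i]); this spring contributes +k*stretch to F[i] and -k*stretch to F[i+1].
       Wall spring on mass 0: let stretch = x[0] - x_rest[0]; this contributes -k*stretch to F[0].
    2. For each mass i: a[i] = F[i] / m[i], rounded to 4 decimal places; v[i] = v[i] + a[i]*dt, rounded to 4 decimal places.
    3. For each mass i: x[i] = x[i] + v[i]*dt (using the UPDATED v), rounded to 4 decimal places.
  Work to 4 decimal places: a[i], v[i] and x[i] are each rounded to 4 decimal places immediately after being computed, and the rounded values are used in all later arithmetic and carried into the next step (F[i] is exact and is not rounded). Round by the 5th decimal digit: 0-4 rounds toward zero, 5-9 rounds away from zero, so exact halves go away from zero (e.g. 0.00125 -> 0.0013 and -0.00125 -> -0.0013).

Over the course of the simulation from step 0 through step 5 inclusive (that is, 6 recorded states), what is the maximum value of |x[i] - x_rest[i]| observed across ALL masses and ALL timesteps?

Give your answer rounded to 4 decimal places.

Answer: 1.5000

Derivation:
Step 0: x=[5.0000 11.0000] v=[0.0000 -1.0000]
Step 1: x=[5.2500 10.7500] v=[1.0000 -1.0000]
Step 2: x=[5.5625 10.5625] v=[1.2500 -0.7500]
Step 3: x=[5.7344 10.5000] v=[0.6875 -0.2500]
Step 4: x=[5.6641 10.5918] v=[-0.2813 0.3672]
Step 5: x=[5.4097 10.8177] v=[-1.0177 0.9034]
Max displacement = 1.5000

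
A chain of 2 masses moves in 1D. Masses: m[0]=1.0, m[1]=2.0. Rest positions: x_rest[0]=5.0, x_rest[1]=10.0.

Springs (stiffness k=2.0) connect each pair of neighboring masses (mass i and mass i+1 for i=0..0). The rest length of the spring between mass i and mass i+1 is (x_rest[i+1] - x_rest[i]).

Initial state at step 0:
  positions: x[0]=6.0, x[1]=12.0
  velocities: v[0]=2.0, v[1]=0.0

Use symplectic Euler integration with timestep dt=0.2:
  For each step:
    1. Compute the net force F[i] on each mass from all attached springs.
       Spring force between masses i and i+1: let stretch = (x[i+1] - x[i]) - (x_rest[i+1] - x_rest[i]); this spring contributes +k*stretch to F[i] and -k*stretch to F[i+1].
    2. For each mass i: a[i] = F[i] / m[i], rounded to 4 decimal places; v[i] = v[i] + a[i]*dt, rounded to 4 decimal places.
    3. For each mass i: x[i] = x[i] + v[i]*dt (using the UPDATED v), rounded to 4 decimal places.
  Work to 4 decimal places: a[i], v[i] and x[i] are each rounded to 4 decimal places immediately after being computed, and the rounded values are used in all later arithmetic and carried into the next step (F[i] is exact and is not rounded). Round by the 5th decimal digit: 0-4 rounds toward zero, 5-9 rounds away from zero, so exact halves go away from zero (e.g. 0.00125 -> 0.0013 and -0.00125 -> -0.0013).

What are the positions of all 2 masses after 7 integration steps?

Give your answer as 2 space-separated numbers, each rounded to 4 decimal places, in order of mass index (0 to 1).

Answer: 8.6901 12.0549

Derivation:
Step 0: x=[6.0000 12.0000] v=[2.0000 0.0000]
Step 1: x=[6.4800 11.9600] v=[2.4000 -0.2000]
Step 2: x=[6.9984 11.9008] v=[2.5920 -0.2960]
Step 3: x=[7.5090 11.8455] v=[2.5530 -0.2765]
Step 4: x=[7.9665 11.8167] v=[2.2876 -0.1438]
Step 5: x=[8.3320 11.8339] v=[1.8277 0.0862]
Step 6: x=[8.5777 11.9111] v=[1.2285 0.3858]
Step 7: x=[8.6901 12.0549] v=[0.5619 0.7191]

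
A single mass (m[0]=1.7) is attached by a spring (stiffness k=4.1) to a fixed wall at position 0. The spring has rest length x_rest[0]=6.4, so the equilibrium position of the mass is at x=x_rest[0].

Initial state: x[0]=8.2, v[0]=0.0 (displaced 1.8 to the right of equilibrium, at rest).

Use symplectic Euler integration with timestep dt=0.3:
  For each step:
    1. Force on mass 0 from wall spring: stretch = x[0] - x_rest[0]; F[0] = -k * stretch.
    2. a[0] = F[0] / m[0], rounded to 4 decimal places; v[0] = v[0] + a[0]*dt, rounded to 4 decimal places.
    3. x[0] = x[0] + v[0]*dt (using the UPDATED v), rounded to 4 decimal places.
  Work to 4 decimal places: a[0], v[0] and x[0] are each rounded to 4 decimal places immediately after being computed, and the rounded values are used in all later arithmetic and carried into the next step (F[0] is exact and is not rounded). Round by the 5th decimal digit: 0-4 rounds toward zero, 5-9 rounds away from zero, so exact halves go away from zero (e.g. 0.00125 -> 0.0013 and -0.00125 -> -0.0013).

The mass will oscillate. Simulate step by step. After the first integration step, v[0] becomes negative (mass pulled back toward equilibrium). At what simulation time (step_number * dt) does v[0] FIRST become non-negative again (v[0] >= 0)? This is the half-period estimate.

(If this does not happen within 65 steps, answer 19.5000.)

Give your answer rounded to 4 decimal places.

Step 0: x=[8.2000] v=[0.0000]
Step 1: x=[7.8093] v=[-1.3024]
Step 2: x=[7.1127] v=[-2.3221]
Step 3: x=[6.2614] v=[-2.8378]
Step 4: x=[5.4402] v=[-2.7375]
Step 5: x=[4.8273] v=[-2.0431]
Step 6: x=[4.5557] v=[-0.9052]
Step 7: x=[4.6845] v=[0.4292]
First v>=0 after going negative at step 7, time=2.1000

Answer: 2.1000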